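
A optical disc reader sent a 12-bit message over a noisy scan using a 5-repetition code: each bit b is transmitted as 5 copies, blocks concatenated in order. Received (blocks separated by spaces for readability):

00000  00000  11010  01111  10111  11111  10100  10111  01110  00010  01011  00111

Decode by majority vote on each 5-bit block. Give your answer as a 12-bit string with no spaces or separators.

Block 1 (00000): 0 ones → 0
Block 2 (00000): 0 ones → 0
Block 3 (11010): 3 ones → 1
Block 4 (01111): 4 ones → 1
Block 5 (10111): 4 ones → 1
Block 6 (11111): 5 ones → 1
Block 7 (10100): 2 ones → 0
Block 8 (10111): 4 ones → 1
Block 9 (01110): 3 ones → 1
Block 10 (00010): 1 one → 0
Block 11 (01011): 3 ones → 1
Block 12 (00111): 3 ones → 1

001111011011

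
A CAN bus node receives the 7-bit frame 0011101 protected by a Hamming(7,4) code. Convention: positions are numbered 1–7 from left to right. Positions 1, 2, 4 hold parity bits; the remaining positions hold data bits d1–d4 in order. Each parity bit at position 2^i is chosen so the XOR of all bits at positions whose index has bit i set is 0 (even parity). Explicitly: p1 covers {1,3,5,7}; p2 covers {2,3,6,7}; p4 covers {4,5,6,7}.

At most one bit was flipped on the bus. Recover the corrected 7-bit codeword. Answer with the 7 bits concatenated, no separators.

s1 (pos 1,3,5,7): 0⊕1⊕1⊕1 = 1
s2 (pos 2,3,6,7): 0⊕1⊕0⊕1 = 0
s4 (pos 4,5,6,7): 1⊕1⊕0⊕1 = 1
Syndrome s4…s1 = 101 → error at position 5.
Flip position 5: 0011101 → 0011001

0011001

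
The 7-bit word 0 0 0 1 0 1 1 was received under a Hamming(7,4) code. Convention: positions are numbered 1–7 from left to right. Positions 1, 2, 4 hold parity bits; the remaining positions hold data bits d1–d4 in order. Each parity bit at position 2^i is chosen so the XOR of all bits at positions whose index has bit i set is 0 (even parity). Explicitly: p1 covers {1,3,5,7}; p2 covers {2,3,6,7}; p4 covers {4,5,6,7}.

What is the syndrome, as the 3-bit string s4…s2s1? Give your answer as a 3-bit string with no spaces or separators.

s1 (pos 1,3,5,7): 0⊕0⊕0⊕1 = 1
s2 (pos 2,3,6,7): 0⊕0⊕1⊕1 = 0
s4 (pos 4,5,6,7): 1⊕0⊕1⊕1 = 1
Syndrome s4…s1 = 101 → error at position 5.

101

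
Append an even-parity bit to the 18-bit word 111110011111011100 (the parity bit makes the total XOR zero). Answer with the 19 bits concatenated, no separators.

XOR of the 18 data bits: 1⊕1⊕1⊕1⊕1⊕0⊕0⊕1⊕1⊕1⊕1⊕1⊕0⊕1⊕1⊕1⊕0⊕0 = 1
Parity bit = 1 (so all 19 bits XOR to 0).

1111100111110111001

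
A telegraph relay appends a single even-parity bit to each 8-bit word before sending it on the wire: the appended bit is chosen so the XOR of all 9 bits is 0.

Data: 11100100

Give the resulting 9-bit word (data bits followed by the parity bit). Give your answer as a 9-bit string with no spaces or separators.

111001000

XOR of the 8 data bits: 1⊕1⊕1⊕0⊕0⊕1⊕0⊕0 = 0
Parity bit = 0 (so all 9 bits XOR to 0).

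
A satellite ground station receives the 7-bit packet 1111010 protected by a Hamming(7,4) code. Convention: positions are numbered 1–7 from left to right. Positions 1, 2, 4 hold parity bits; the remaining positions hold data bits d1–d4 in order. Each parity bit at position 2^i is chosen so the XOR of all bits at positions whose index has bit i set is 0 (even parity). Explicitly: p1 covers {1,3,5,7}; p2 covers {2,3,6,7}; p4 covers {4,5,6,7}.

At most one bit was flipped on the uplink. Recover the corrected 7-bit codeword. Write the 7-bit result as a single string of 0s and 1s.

1011010

s1 (pos 1,3,5,7): 1⊕1⊕0⊕0 = 0
s2 (pos 2,3,6,7): 1⊕1⊕1⊕0 = 1
s4 (pos 4,5,6,7): 1⊕0⊕1⊕0 = 0
Syndrome s4…s1 = 010 → error at position 2.
Flip position 2: 1111010 → 1011010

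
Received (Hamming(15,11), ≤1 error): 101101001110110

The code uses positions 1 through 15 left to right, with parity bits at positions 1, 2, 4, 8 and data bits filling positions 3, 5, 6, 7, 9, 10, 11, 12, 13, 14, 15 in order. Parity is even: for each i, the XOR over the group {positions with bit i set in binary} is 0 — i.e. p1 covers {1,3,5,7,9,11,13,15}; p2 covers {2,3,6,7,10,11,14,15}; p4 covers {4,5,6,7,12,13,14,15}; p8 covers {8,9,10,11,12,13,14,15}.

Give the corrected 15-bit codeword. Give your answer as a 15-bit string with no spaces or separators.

101101001100110

s1 (pos 1,3,5,7,9,11,13,15): 1⊕1⊕0⊕0⊕1⊕1⊕1⊕0 = 1
s2 (pos 2,3,6,7,10,11,14,15): 0⊕1⊕1⊕0⊕1⊕1⊕1⊕0 = 1
s4 (pos 4,5,6,7,12,13,14,15): 1⊕0⊕1⊕0⊕0⊕1⊕1⊕0 = 0
s8 (pos 8,9,10,11,12,13,14,15): 0⊕1⊕1⊕1⊕0⊕1⊕1⊕0 = 1
Syndrome s8…s1 = 1011 → error at position 11.
Flip position 11: 101101001110110 → 101101001100110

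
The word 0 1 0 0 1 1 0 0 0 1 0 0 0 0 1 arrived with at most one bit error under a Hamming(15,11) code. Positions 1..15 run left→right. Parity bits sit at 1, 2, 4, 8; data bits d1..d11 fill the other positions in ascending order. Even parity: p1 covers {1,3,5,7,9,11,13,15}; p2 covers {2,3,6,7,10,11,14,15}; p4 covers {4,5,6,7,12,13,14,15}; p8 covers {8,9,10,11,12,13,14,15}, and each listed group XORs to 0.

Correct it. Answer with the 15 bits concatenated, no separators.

s1 (pos 1,3,5,7,9,11,13,15): 0⊕0⊕1⊕0⊕0⊕0⊕0⊕1 = 0
s2 (pos 2,3,6,7,10,11,14,15): 1⊕0⊕1⊕0⊕1⊕0⊕0⊕1 = 0
s4 (pos 4,5,6,7,12,13,14,15): 0⊕1⊕1⊕0⊕0⊕0⊕0⊕1 = 1
s8 (pos 8,9,10,11,12,13,14,15): 0⊕0⊕1⊕0⊕0⊕0⊕0⊕1 = 0
Syndrome s8…s1 = 0100 → error at position 4.
Flip position 4: 010011000100001 → 010111000100001

010111000100001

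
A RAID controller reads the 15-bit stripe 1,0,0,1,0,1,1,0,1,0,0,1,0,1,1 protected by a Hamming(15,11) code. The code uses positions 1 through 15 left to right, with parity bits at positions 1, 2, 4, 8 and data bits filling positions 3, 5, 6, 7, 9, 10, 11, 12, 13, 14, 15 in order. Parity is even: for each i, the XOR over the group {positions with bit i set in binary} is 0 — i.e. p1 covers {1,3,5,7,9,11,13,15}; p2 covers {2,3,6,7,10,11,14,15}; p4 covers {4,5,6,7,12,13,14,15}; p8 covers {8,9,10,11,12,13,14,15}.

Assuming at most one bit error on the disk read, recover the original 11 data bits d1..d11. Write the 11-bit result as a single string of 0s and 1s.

00111001011

s1 (pos 1,3,5,7,9,11,13,15): 1⊕0⊕0⊕1⊕1⊕0⊕0⊕1 = 0
s2 (pos 2,3,6,7,10,11,14,15): 0⊕0⊕1⊕1⊕0⊕0⊕1⊕1 = 0
s4 (pos 4,5,6,7,12,13,14,15): 1⊕0⊕1⊕1⊕1⊕0⊕1⊕1 = 0
s8 (pos 8,9,10,11,12,13,14,15): 0⊕1⊕0⊕0⊕1⊕0⊕1⊕1 = 0
Syndrome s8…s1 = 0000 → no error.
Read data bits from positions 3,5,6,7,9,10,11,12,13,14,15: 00111001011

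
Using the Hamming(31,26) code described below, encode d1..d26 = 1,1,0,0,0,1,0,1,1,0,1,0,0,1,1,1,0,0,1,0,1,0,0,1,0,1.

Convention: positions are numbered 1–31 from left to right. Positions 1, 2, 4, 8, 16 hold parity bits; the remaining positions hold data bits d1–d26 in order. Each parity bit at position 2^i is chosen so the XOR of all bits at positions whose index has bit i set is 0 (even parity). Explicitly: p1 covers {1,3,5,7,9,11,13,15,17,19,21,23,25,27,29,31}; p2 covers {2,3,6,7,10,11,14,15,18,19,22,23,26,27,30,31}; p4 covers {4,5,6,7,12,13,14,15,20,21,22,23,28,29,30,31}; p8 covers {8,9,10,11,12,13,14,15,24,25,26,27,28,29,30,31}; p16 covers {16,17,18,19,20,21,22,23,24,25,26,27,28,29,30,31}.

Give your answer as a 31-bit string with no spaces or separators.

0010100001011011001110010100101

Place data at non-parity positions: p1 p2 1 p4 1 0 0 p8 0 1 0 1 1 0 1 p16 0 0 1 1 1 0 0 1 0 1 0 0 1 0 1
p1 (pos 1,3,5,7,9,11,13,15,17,19,21,23,25,27,29,31): XOR of data positions = 1⊕1⊕0⊕0⊕0⊕1⊕1⊕0⊕1⊕1⊕0⊕0⊕0⊕1⊕1 = 0
p2 (pos 2,3,6,7,10,11,14,15,18,19,22,23,26,27,30,31): XOR of data positions = 1⊕0⊕0⊕1⊕0⊕0⊕1⊕0⊕1⊕0⊕0⊕1⊕0⊕0⊕1 = 0
p4 (pos 4,5,6,7,12,13,14,15,20,21,22,23,28,29,30,31): XOR of data positions = 1⊕0⊕0⊕1⊕1⊕0⊕1⊕1⊕1⊕0⊕0⊕0⊕1⊕0⊕1 = 0
p8 (pos 8,9,10,11,12,13,14,15,24,25,26,27,28,29,30,31): XOR of data positions = 0⊕1⊕0⊕1⊕1⊕0⊕1⊕1⊕0⊕1⊕0⊕0⊕1⊕0⊕1 = 0
p16 (pos 16,17,18,19,20,21,22,23,24,25,26,27,28,29,30,31): XOR of data positions = 0⊕0⊕1⊕1⊕1⊕0⊕0⊕1⊕0⊕1⊕0⊕0⊕1⊕0⊕1 = 1
Codeword: 0010100001011011001110010100101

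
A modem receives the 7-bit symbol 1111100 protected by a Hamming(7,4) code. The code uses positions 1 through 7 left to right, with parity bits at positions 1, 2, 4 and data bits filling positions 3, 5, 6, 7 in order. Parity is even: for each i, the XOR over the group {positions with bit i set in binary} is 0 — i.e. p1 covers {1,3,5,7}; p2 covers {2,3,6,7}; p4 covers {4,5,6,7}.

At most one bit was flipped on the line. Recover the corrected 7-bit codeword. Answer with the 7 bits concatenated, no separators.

s1 (pos 1,3,5,7): 1⊕1⊕1⊕0 = 1
s2 (pos 2,3,6,7): 1⊕1⊕0⊕0 = 0
s4 (pos 4,5,6,7): 1⊕1⊕0⊕0 = 0
Syndrome s4…s1 = 001 → error at position 1.
Flip position 1: 1111100 → 0111100

0111100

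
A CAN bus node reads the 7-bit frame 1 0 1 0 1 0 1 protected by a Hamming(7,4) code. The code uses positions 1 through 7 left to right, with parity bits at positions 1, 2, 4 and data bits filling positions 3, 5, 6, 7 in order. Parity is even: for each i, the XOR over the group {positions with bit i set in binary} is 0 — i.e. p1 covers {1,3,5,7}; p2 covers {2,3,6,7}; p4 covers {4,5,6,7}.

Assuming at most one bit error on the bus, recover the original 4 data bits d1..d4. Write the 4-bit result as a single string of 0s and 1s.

s1 (pos 1,3,5,7): 1⊕1⊕1⊕1 = 0
s2 (pos 2,3,6,7): 0⊕1⊕0⊕1 = 0
s4 (pos 4,5,6,7): 0⊕1⊕0⊕1 = 0
Syndrome s4…s1 = 000 → no error.
Read data bits from positions 3,5,6,7: 1101

1101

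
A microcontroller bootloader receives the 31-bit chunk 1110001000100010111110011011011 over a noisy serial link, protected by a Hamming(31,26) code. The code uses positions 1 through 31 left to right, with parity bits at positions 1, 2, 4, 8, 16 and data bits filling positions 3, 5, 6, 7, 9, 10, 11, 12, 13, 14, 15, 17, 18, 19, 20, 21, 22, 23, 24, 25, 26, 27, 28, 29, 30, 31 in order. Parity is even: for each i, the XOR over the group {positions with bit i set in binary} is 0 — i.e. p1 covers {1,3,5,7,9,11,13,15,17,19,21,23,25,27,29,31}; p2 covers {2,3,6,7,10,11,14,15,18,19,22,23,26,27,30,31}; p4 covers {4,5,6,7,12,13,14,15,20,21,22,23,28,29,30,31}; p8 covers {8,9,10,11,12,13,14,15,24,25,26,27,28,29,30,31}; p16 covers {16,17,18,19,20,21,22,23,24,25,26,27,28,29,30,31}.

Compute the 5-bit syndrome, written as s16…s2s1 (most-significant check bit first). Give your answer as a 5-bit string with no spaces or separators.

10101

s1 (pos 1,3,5,7,9,11,13,15,17,19,21,23,25,27,29,31): 1⊕1⊕0⊕1⊕0⊕1⊕0⊕1⊕1⊕1⊕1⊕0⊕1⊕1⊕0⊕1 = 1
s2 (pos 2,3,6,7,10,11,14,15,18,19,22,23,26,27,30,31): 1⊕1⊕0⊕1⊕0⊕1⊕0⊕1⊕1⊕1⊕0⊕0⊕0⊕1⊕1⊕1 = 0
s4 (pos 4,5,6,7,12,13,14,15,20,21,22,23,28,29,30,31): 0⊕0⊕0⊕1⊕0⊕0⊕0⊕1⊕1⊕1⊕0⊕0⊕1⊕0⊕1⊕1 = 1
s8 (pos 8,9,10,11,12,13,14,15,24,25,26,27,28,29,30,31): 0⊕0⊕0⊕1⊕0⊕0⊕0⊕1⊕1⊕1⊕0⊕1⊕1⊕0⊕1⊕1 = 0
s16 (pos 16,17,18,19,20,21,22,23,24,25,26,27,28,29,30,31): 0⊕1⊕1⊕1⊕1⊕1⊕0⊕0⊕1⊕1⊕0⊕1⊕1⊕0⊕1⊕1 = 1
Syndrome s16…s1 = 10101 → error at position 21.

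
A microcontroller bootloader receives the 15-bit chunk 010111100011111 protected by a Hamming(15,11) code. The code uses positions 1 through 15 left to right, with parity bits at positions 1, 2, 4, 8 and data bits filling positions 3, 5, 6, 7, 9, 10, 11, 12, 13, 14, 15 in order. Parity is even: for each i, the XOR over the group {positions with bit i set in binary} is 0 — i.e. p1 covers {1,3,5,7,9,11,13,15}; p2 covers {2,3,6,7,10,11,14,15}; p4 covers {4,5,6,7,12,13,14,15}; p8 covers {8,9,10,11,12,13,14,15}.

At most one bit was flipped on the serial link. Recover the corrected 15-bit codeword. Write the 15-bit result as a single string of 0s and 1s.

s1 (pos 1,3,5,7,9,11,13,15): 0⊕0⊕1⊕1⊕0⊕1⊕1⊕1 = 1
s2 (pos 2,3,6,7,10,11,14,15): 1⊕0⊕1⊕1⊕0⊕1⊕1⊕1 = 0
s4 (pos 4,5,6,7,12,13,14,15): 1⊕1⊕1⊕1⊕1⊕1⊕1⊕1 = 0
s8 (pos 8,9,10,11,12,13,14,15): 0⊕0⊕0⊕1⊕1⊕1⊕1⊕1 = 1
Syndrome s8…s1 = 1001 → error at position 9.
Flip position 9: 010111100011111 → 010111101011111

010111101011111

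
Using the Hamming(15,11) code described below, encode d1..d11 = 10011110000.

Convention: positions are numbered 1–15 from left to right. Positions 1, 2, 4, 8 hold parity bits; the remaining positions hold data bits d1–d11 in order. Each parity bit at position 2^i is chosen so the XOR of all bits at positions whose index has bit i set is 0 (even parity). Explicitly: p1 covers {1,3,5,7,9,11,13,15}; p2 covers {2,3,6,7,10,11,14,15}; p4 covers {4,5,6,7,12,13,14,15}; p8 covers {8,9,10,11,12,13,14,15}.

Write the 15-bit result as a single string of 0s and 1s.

001100111110000

Place data at non-parity positions: p1 p2 1 p4 0 0 1 p8 1 1 1 0 0 0 0
p1 (pos 1,3,5,7,9,11,13,15): XOR of data positions = 1⊕0⊕1⊕1⊕1⊕0⊕0 = 0
p2 (pos 2,3,6,7,10,11,14,15): XOR of data positions = 1⊕0⊕1⊕1⊕1⊕0⊕0 = 0
p4 (pos 4,5,6,7,12,13,14,15): XOR of data positions = 0⊕0⊕1⊕0⊕0⊕0⊕0 = 1
p8 (pos 8,9,10,11,12,13,14,15): XOR of data positions = 1⊕1⊕1⊕0⊕0⊕0⊕0 = 1
Codeword: 001100111110000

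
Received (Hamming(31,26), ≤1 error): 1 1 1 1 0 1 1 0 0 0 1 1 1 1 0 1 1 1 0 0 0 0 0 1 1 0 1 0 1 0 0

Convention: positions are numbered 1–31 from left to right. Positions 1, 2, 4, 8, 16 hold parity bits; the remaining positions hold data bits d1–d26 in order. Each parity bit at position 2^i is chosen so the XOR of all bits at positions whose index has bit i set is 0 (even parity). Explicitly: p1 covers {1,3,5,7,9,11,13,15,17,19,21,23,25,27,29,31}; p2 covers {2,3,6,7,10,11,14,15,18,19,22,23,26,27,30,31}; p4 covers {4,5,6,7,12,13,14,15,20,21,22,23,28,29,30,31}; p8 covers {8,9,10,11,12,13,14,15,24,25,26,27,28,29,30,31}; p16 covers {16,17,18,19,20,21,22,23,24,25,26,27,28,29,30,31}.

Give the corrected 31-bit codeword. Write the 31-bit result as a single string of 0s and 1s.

1111011000111101110010011010100

s1 (pos 1,3,5,7,9,11,13,15,17,19,21,23,25,27,29,31): 1⊕1⊕0⊕1⊕0⊕1⊕1⊕0⊕1⊕0⊕0⊕0⊕1⊕1⊕1⊕0 = 1
s2 (pos 2,3,6,7,10,11,14,15,18,19,22,23,26,27,30,31): 1⊕1⊕1⊕1⊕0⊕1⊕1⊕0⊕1⊕0⊕0⊕0⊕0⊕1⊕0⊕0 = 0
s4 (pos 4,5,6,7,12,13,14,15,20,21,22,23,28,29,30,31): 1⊕0⊕1⊕1⊕1⊕1⊕1⊕0⊕0⊕0⊕0⊕0⊕0⊕1⊕0⊕0 = 1
s8 (pos 8,9,10,11,12,13,14,15,24,25,26,27,28,29,30,31): 0⊕0⊕0⊕1⊕1⊕1⊕1⊕0⊕1⊕1⊕0⊕1⊕0⊕1⊕0⊕0 = 0
s16 (pos 16,17,18,19,20,21,22,23,24,25,26,27,28,29,30,31): 1⊕1⊕1⊕0⊕0⊕0⊕0⊕0⊕1⊕1⊕0⊕1⊕0⊕1⊕0⊕0 = 1
Syndrome s16…s1 = 10101 → error at position 21.
Flip position 21: 1111011000111101110000011010100 → 1111011000111101110010011010100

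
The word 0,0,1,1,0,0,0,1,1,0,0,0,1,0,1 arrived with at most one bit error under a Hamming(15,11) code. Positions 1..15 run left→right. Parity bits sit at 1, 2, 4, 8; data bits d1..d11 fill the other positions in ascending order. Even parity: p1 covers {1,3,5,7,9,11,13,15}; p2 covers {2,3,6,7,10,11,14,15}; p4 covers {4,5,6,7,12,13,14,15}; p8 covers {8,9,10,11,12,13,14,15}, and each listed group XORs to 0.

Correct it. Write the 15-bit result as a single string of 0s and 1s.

001000011000101

s1 (pos 1,3,5,7,9,11,13,15): 0⊕1⊕0⊕0⊕1⊕0⊕1⊕1 = 0
s2 (pos 2,3,6,7,10,11,14,15): 0⊕1⊕0⊕0⊕0⊕0⊕0⊕1 = 0
s4 (pos 4,5,6,7,12,13,14,15): 1⊕0⊕0⊕0⊕0⊕1⊕0⊕1 = 1
s8 (pos 8,9,10,11,12,13,14,15): 1⊕1⊕0⊕0⊕0⊕1⊕0⊕1 = 0
Syndrome s8…s1 = 0100 → error at position 4.
Flip position 4: 001100011000101 → 001000011000101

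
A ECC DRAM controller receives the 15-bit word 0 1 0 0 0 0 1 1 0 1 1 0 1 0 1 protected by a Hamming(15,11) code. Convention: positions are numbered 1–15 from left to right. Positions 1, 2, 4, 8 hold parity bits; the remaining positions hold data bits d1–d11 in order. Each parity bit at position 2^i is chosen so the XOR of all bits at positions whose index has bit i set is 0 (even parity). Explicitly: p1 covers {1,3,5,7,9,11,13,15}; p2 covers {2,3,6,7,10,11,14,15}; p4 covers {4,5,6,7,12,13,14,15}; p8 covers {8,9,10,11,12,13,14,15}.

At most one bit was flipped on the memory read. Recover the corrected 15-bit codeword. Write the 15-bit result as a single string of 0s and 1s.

010000110110111

s1 (pos 1,3,5,7,9,11,13,15): 0⊕0⊕0⊕1⊕0⊕1⊕1⊕1 = 0
s2 (pos 2,3,6,7,10,11,14,15): 1⊕0⊕0⊕1⊕1⊕1⊕0⊕1 = 1
s4 (pos 4,5,6,7,12,13,14,15): 0⊕0⊕0⊕1⊕0⊕1⊕0⊕1 = 1
s8 (pos 8,9,10,11,12,13,14,15): 1⊕0⊕1⊕1⊕0⊕1⊕0⊕1 = 1
Syndrome s8…s1 = 1110 → error at position 14.
Flip position 14: 010000110110101 → 010000110110111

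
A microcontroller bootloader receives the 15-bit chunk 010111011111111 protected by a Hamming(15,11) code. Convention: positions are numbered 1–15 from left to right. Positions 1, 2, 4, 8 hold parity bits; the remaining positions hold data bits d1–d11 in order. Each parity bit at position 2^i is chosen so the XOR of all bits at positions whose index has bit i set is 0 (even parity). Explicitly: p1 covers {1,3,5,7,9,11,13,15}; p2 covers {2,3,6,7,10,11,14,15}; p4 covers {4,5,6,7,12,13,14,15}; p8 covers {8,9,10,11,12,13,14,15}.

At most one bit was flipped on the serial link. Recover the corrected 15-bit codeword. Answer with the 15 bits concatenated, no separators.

s1 (pos 1,3,5,7,9,11,13,15): 0⊕0⊕1⊕0⊕1⊕1⊕1⊕1 = 1
s2 (pos 2,3,6,7,10,11,14,15): 1⊕0⊕1⊕0⊕1⊕1⊕1⊕1 = 0
s4 (pos 4,5,6,7,12,13,14,15): 1⊕1⊕1⊕0⊕1⊕1⊕1⊕1 = 1
s8 (pos 8,9,10,11,12,13,14,15): 1⊕1⊕1⊕1⊕1⊕1⊕1⊕1 = 0
Syndrome s8…s1 = 0101 → error at position 5.
Flip position 5: 010111011111111 → 010101011111111

010101011111111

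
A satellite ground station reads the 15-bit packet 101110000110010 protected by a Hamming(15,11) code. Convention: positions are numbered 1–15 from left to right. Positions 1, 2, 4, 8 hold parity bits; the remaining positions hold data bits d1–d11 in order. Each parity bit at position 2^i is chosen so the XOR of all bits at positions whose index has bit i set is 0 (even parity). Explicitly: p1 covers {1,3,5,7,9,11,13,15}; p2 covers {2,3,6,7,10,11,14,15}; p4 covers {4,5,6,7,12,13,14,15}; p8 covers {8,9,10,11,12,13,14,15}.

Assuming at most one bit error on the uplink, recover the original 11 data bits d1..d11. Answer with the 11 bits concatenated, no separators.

11000111010

s1 (pos 1,3,5,7,9,11,13,15): 1⊕1⊕1⊕0⊕0⊕1⊕0⊕0 = 0
s2 (pos 2,3,6,7,10,11,14,15): 0⊕1⊕0⊕0⊕1⊕1⊕1⊕0 = 0
s4 (pos 4,5,6,7,12,13,14,15): 1⊕1⊕0⊕0⊕0⊕0⊕1⊕0 = 1
s8 (pos 8,9,10,11,12,13,14,15): 0⊕0⊕1⊕1⊕0⊕0⊕1⊕0 = 1
Syndrome s8…s1 = 1100 → error at position 12.
Flip position 12: 101110000110010 → 101110000111010
Read data bits from positions 3,5,6,7,9,10,11,12,13,14,15: 11000111010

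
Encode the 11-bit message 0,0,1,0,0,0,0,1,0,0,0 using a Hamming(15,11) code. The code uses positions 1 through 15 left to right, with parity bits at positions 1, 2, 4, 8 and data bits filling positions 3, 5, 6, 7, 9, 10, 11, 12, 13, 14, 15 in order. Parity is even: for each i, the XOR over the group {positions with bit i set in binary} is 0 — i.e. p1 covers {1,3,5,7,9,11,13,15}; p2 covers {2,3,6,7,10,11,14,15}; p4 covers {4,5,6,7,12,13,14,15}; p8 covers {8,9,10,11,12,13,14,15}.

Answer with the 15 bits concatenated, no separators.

010001010001000

Place data at non-parity positions: p1 p2 0 p4 0 1 0 p8 0 0 0 1 0 0 0
p1 (pos 1,3,5,7,9,11,13,15): XOR of data positions = 0⊕0⊕0⊕0⊕0⊕0⊕0 = 0
p2 (pos 2,3,6,7,10,11,14,15): XOR of data positions = 0⊕1⊕0⊕0⊕0⊕0⊕0 = 1
p4 (pos 4,5,6,7,12,13,14,15): XOR of data positions = 0⊕1⊕0⊕1⊕0⊕0⊕0 = 0
p8 (pos 8,9,10,11,12,13,14,15): XOR of data positions = 0⊕0⊕0⊕1⊕0⊕0⊕0 = 1
Codeword: 010001010001000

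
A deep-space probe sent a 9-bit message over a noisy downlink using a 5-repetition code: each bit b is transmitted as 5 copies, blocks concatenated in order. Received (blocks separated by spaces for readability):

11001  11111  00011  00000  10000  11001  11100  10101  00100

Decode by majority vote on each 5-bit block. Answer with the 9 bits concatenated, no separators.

110001110

Block 1 (11001): 3 ones → 1
Block 2 (11111): 5 ones → 1
Block 3 (00011): 2 ones → 0
Block 4 (00000): 0 ones → 0
Block 5 (10000): 1 one → 0
Block 6 (11001): 3 ones → 1
Block 7 (11100): 3 ones → 1
Block 8 (10101): 3 ones → 1
Block 9 (00100): 1 one → 0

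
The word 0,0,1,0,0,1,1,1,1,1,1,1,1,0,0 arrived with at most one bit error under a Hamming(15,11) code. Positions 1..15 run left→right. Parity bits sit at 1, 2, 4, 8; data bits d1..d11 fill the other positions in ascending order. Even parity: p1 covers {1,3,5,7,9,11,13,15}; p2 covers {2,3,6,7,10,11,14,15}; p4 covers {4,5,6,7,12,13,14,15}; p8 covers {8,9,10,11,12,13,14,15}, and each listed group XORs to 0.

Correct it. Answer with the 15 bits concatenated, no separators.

000001111111100

s1 (pos 1,3,5,7,9,11,13,15): 0⊕1⊕0⊕1⊕1⊕1⊕1⊕0 = 1
s2 (pos 2,3,6,7,10,11,14,15): 0⊕1⊕1⊕1⊕1⊕1⊕0⊕0 = 1
s4 (pos 4,5,6,7,12,13,14,15): 0⊕0⊕1⊕1⊕1⊕1⊕0⊕0 = 0
s8 (pos 8,9,10,11,12,13,14,15): 1⊕1⊕1⊕1⊕1⊕1⊕0⊕0 = 0
Syndrome s8…s1 = 0011 → error at position 3.
Flip position 3: 001001111111100 → 000001111111100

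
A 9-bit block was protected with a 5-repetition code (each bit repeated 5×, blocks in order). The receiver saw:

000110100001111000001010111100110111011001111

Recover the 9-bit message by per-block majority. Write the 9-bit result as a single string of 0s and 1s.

001011111

Block 1 (00011): 2 ones → 0
Block 2 (01000): 1 one → 0
Block 3 (01111): 4 ones → 1
Block 4 (00000): 0 ones → 0
Block 5 (10101): 3 ones → 1
Block 6 (11100): 3 ones → 1
Block 7 (11011): 4 ones → 1
Block 8 (10110): 3 ones → 1
Block 9 (01111): 4 ones → 1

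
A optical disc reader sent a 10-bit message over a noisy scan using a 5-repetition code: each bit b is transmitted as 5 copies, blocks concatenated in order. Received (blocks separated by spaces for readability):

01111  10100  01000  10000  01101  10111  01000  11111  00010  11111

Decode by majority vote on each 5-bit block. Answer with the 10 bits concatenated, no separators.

1000110101

Block 1 (01111): 4 ones → 1
Block 2 (10100): 2 ones → 0
Block 3 (01000): 1 one → 0
Block 4 (10000): 1 one → 0
Block 5 (01101): 3 ones → 1
Block 6 (10111): 4 ones → 1
Block 7 (01000): 1 one → 0
Block 8 (11111): 5 ones → 1
Block 9 (00010): 1 one → 0
Block 10 (11111): 5 ones → 1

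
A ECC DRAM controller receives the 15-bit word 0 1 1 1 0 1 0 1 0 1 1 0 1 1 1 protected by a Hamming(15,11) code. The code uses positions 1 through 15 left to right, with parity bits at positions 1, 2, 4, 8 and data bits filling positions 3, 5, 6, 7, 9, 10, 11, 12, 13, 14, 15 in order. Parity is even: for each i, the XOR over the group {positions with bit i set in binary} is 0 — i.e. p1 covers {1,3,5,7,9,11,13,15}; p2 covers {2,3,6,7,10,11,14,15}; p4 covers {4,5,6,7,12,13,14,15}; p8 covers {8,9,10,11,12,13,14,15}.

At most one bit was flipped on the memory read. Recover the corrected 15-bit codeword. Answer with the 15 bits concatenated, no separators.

011100010110111

s1 (pos 1,3,5,7,9,11,13,15): 0⊕1⊕0⊕0⊕0⊕1⊕1⊕1 = 0
s2 (pos 2,3,6,7,10,11,14,15): 1⊕1⊕1⊕0⊕1⊕1⊕1⊕1 = 1
s4 (pos 4,5,6,7,12,13,14,15): 1⊕0⊕1⊕0⊕0⊕1⊕1⊕1 = 1
s8 (pos 8,9,10,11,12,13,14,15): 1⊕0⊕1⊕1⊕0⊕1⊕1⊕1 = 0
Syndrome s8…s1 = 0110 → error at position 6.
Flip position 6: 011101010110111 → 011100010110111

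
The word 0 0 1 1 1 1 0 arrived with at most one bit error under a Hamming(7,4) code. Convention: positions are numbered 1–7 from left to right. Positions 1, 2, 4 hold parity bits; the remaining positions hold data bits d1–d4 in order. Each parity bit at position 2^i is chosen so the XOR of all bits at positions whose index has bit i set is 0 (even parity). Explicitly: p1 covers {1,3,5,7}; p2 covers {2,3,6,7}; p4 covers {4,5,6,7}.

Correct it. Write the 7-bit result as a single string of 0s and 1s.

s1 (pos 1,3,5,7): 0⊕1⊕1⊕0 = 0
s2 (pos 2,3,6,7): 0⊕1⊕1⊕0 = 0
s4 (pos 4,5,6,7): 1⊕1⊕1⊕0 = 1
Syndrome s4…s1 = 100 → error at position 4.
Flip position 4: 0011110 → 0010110

0010110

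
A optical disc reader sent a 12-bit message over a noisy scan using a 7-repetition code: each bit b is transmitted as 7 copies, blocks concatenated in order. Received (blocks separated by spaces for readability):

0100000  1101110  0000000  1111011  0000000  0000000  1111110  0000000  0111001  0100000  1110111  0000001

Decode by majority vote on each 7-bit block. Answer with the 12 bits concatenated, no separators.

010100101010

Block 1 (0100000): 1 one → 0
Block 2 (1101110): 5 ones → 1
Block 3 (0000000): 0 ones → 0
Block 4 (1111011): 6 ones → 1
Block 5 (0000000): 0 ones → 0
Block 6 (0000000): 0 ones → 0
Block 7 (1111110): 6 ones → 1
Block 8 (0000000): 0 ones → 0
Block 9 (0111001): 4 ones → 1
Block 10 (0100000): 1 one → 0
Block 11 (1110111): 6 ones → 1
Block 12 (0000001): 1 one → 0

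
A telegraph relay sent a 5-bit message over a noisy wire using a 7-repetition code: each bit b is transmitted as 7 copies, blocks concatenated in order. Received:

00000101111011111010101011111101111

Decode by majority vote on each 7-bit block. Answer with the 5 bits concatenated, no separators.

Block 1 (0000010): 1 one → 0
Block 2 (1111011): 6 ones → 1
Block 3 (1110101): 5 ones → 1
Block 4 (0101111): 5 ones → 1
Block 5 (1101111): 6 ones → 1

01111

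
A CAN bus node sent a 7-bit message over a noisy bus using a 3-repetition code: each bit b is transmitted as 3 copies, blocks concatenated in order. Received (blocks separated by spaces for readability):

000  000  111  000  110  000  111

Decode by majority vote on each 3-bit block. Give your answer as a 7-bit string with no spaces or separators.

Block 1 (000): 0 ones → 0
Block 2 (000): 0 ones → 0
Block 3 (111): 3 ones → 1
Block 4 (000): 0 ones → 0
Block 5 (110): 2 ones → 1
Block 6 (000): 0 ones → 0
Block 7 (111): 3 ones → 1

0010101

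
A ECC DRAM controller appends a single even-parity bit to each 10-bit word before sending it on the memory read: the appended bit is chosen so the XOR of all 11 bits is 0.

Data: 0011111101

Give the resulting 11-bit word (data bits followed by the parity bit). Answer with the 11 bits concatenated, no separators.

XOR of the 10 data bits: 0⊕0⊕1⊕1⊕1⊕1⊕1⊕1⊕0⊕1 = 1
Parity bit = 1 (so all 11 bits XOR to 0).

00111111011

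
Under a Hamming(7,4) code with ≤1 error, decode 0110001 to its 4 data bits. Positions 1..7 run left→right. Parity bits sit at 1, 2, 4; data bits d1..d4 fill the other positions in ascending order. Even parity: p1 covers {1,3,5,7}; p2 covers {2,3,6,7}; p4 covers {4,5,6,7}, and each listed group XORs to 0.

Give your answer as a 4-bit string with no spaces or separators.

1011

s1 (pos 1,3,5,7): 0⊕1⊕0⊕1 = 0
s2 (pos 2,3,6,7): 1⊕1⊕0⊕1 = 1
s4 (pos 4,5,6,7): 0⊕0⊕0⊕1 = 1
Syndrome s4…s1 = 110 → error at position 6.
Flip position 6: 0110001 → 0110011
Read data bits from positions 3,5,6,7: 1011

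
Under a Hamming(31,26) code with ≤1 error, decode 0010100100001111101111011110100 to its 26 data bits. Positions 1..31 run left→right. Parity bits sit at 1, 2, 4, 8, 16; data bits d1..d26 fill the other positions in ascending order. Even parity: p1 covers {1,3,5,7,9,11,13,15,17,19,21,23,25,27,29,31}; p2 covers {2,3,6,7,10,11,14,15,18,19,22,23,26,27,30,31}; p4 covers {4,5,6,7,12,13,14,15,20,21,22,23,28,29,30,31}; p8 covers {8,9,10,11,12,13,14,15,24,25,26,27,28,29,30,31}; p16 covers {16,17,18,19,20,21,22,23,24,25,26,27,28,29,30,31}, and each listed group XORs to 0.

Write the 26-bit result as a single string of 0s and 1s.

11000000111101111011010100

s1 (pos 1,3,5,7,9,11,13,15,17,19,21,23,25,27,29,31): 0⊕1⊕1⊕0⊕0⊕0⊕1⊕1⊕1⊕1⊕1⊕0⊕1⊕1⊕1⊕0 = 0
s2 (pos 2,3,6,7,10,11,14,15,18,19,22,23,26,27,30,31): 0⊕1⊕0⊕0⊕0⊕0⊕1⊕1⊕0⊕1⊕1⊕0⊕1⊕1⊕0⊕0 = 1
s4 (pos 4,5,6,7,12,13,14,15,20,21,22,23,28,29,30,31): 0⊕1⊕0⊕0⊕0⊕1⊕1⊕1⊕1⊕1⊕1⊕0⊕0⊕1⊕0⊕0 = 0
s8 (pos 8,9,10,11,12,13,14,15,24,25,26,27,28,29,30,31): 1⊕0⊕0⊕0⊕0⊕1⊕1⊕1⊕1⊕1⊕1⊕1⊕0⊕1⊕0⊕0 = 1
s16 (pos 16,17,18,19,20,21,22,23,24,25,26,27,28,29,30,31): 1⊕1⊕0⊕1⊕1⊕1⊕1⊕0⊕1⊕1⊕1⊕1⊕0⊕1⊕0⊕0 = 1
Syndrome s16…s1 = 11010 → error at position 26.
Flip position 26: 0010100100001111101111011110100 → 0010100100001111101111011010100
Read data bits from positions 3,5,6,7,9,10,11,12,13,14,15,17,18,19,20,21,22,23,24,25,26,27,28,29,30,31: 11000000111101111011010100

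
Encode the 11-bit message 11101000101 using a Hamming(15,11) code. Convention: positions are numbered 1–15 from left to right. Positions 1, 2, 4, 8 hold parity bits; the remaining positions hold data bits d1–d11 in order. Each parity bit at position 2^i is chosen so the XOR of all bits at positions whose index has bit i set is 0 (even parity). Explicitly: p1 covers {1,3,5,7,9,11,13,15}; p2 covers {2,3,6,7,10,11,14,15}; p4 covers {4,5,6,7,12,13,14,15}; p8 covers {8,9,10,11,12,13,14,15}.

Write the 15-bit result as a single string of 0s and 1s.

Place data at non-parity positions: p1 p2 1 p4 1 1 0 p8 1 0 0 0 1 0 1
p1 (pos 1,3,5,7,9,11,13,15): XOR of data positions = 1⊕1⊕0⊕1⊕0⊕1⊕1 = 1
p2 (pos 2,3,6,7,10,11,14,15): XOR of data positions = 1⊕1⊕0⊕0⊕0⊕0⊕1 = 1
p4 (pos 4,5,6,7,12,13,14,15): XOR of data positions = 1⊕1⊕0⊕0⊕1⊕0⊕1 = 0
p8 (pos 8,9,10,11,12,13,14,15): XOR of data positions = 1⊕0⊕0⊕0⊕1⊕0⊕1 = 1
Codeword: 111011011000101

111011011000101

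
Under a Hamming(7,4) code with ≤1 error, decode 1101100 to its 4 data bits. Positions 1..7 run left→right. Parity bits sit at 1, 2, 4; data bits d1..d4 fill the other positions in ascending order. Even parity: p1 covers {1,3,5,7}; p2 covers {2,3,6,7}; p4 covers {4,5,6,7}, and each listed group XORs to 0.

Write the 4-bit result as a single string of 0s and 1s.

s1 (pos 1,3,5,7): 1⊕0⊕1⊕0 = 0
s2 (pos 2,3,6,7): 1⊕0⊕0⊕0 = 1
s4 (pos 4,5,6,7): 1⊕1⊕0⊕0 = 0
Syndrome s4…s1 = 010 → error at position 2.
Flip position 2: 1101100 → 1001100
Read data bits from positions 3,5,6,7: 0100

0100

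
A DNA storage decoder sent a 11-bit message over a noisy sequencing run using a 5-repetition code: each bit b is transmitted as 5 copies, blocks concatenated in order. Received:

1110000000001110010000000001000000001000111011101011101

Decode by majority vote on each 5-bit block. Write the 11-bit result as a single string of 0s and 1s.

Block 1 (11100): 3 ones → 1
Block 2 (00000): 0 ones → 0
Block 3 (00111): 3 ones → 1
Block 4 (00100): 1 one → 0
Block 5 (00000): 0 ones → 0
Block 6 (00100): 1 one → 0
Block 7 (00000): 0 ones → 0
Block 8 (01000): 1 one → 0
Block 9 (11101): 4 ones → 1
Block 10 (11010): 3 ones → 1
Block 11 (11101): 4 ones → 1

10100000111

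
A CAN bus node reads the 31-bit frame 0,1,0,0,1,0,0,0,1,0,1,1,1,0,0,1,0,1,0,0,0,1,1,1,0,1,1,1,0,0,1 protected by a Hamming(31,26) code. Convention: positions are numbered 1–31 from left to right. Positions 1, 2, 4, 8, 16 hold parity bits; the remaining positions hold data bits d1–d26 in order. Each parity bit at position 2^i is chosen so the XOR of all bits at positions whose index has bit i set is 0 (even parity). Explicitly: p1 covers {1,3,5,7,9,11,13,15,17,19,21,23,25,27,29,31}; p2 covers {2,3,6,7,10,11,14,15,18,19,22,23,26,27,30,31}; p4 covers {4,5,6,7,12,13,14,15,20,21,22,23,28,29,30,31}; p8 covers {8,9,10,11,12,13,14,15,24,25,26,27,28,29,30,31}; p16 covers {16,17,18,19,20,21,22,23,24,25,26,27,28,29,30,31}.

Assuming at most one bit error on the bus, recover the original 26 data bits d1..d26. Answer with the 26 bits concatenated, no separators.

01001011100010001110111101

s1 (pos 1,3,5,7,9,11,13,15,17,19,21,23,25,27,29,31): 0⊕0⊕1⊕0⊕1⊕1⊕1⊕0⊕0⊕0⊕0⊕1⊕0⊕1⊕0⊕1 = 1
s2 (pos 2,3,6,7,10,11,14,15,18,19,22,23,26,27,30,31): 1⊕0⊕0⊕0⊕0⊕1⊕0⊕0⊕1⊕0⊕1⊕1⊕1⊕1⊕0⊕1 = 0
s4 (pos 4,5,6,7,12,13,14,15,20,21,22,23,28,29,30,31): 0⊕1⊕0⊕0⊕1⊕1⊕0⊕0⊕0⊕0⊕1⊕1⊕1⊕0⊕0⊕1 = 1
s8 (pos 8,9,10,11,12,13,14,15,24,25,26,27,28,29,30,31): 0⊕1⊕0⊕1⊕1⊕1⊕0⊕0⊕1⊕0⊕1⊕1⊕1⊕0⊕0⊕1 = 1
s16 (pos 16,17,18,19,20,21,22,23,24,25,26,27,28,29,30,31): 1⊕0⊕1⊕0⊕0⊕0⊕1⊕1⊕1⊕0⊕1⊕1⊕1⊕0⊕0⊕1 = 1
Syndrome s16…s1 = 11101 → error at position 29.
Flip position 29: 0100100010111001010001110111001 → 0100100010111001010001110111101
Read data bits from positions 3,5,6,7,9,10,11,12,13,14,15,17,18,19,20,21,22,23,24,25,26,27,28,29,30,31: 01001011100010001110111101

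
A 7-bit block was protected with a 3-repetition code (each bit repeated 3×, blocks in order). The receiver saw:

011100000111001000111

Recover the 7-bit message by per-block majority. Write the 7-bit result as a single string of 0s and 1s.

Block 1 (011): 2 ones → 1
Block 2 (100): 1 one → 0
Block 3 (000): 0 ones → 0
Block 4 (111): 3 ones → 1
Block 5 (001): 1 one → 0
Block 6 (000): 0 ones → 0
Block 7 (111): 3 ones → 1

1001001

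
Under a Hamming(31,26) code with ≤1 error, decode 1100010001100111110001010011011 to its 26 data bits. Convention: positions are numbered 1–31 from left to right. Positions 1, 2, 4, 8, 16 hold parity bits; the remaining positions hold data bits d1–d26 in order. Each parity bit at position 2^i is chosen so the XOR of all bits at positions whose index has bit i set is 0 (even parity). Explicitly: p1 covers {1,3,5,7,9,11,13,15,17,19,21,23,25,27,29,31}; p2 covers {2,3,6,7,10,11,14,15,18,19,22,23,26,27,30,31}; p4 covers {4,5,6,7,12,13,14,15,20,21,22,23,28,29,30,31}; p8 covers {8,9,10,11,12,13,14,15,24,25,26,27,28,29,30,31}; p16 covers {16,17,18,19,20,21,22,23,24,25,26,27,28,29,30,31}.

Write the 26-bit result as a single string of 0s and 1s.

00100110011110001010011001

s1 (pos 1,3,5,7,9,11,13,15,17,19,21,23,25,27,29,31): 1⊕0⊕0⊕0⊕0⊕1⊕0⊕1⊕1⊕0⊕0⊕0⊕0⊕1⊕0⊕1 = 0
s2 (pos 2,3,6,7,10,11,14,15,18,19,22,23,26,27,30,31): 1⊕0⊕1⊕0⊕1⊕1⊕1⊕1⊕1⊕0⊕1⊕0⊕0⊕1⊕1⊕1 = 1
s4 (pos 4,5,6,7,12,13,14,15,20,21,22,23,28,29,30,31): 0⊕0⊕1⊕0⊕0⊕0⊕1⊕1⊕0⊕0⊕1⊕0⊕1⊕0⊕1⊕1 = 1
s8 (pos 8,9,10,11,12,13,14,15,24,25,26,27,28,29,30,31): 0⊕0⊕1⊕1⊕0⊕0⊕1⊕1⊕1⊕0⊕0⊕1⊕1⊕0⊕1⊕1 = 1
s16 (pos 16,17,18,19,20,21,22,23,24,25,26,27,28,29,30,31): 1⊕1⊕1⊕0⊕0⊕0⊕1⊕0⊕1⊕0⊕0⊕1⊕1⊕0⊕1⊕1 = 1
Syndrome s16…s1 = 11110 → error at position 30.
Flip position 30: 1100010001100111110001010011011 → 1100010001100111110001010011001
Read data bits from positions 3,5,6,7,9,10,11,12,13,14,15,17,18,19,20,21,22,23,24,25,26,27,28,29,30,31: 00100110011110001010011001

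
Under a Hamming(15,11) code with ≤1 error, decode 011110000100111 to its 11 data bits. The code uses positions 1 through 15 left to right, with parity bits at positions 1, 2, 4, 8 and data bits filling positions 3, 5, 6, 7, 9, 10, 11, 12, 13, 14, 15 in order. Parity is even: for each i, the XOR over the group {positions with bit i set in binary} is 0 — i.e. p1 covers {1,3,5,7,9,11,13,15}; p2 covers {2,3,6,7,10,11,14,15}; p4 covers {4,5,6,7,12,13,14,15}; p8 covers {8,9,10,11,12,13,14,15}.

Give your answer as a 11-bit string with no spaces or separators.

11100100111

s1 (pos 1,3,5,7,9,11,13,15): 0⊕1⊕1⊕0⊕0⊕0⊕1⊕1 = 0
s2 (pos 2,3,6,7,10,11,14,15): 1⊕1⊕0⊕0⊕1⊕0⊕1⊕1 = 1
s4 (pos 4,5,6,7,12,13,14,15): 1⊕1⊕0⊕0⊕0⊕1⊕1⊕1 = 1
s8 (pos 8,9,10,11,12,13,14,15): 0⊕0⊕1⊕0⊕0⊕1⊕1⊕1 = 0
Syndrome s8…s1 = 0110 → error at position 6.
Flip position 6: 011110000100111 → 011111000100111
Read data bits from positions 3,5,6,7,9,10,11,12,13,14,15: 11100100111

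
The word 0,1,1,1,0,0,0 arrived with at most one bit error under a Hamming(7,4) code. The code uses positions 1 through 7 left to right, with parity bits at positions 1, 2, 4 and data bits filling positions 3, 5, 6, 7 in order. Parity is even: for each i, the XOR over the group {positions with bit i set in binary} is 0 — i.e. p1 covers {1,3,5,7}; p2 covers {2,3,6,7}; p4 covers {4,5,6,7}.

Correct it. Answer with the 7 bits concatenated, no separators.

s1 (pos 1,3,5,7): 0⊕1⊕0⊕0 = 1
s2 (pos 2,3,6,7): 1⊕1⊕0⊕0 = 0
s4 (pos 4,5,6,7): 1⊕0⊕0⊕0 = 1
Syndrome s4…s1 = 101 → error at position 5.
Flip position 5: 0111000 → 0111100

0111100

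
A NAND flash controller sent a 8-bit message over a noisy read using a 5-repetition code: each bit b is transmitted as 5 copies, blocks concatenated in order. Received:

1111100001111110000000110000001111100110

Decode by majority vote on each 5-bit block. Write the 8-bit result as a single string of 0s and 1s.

10100010

Block 1 (11111): 5 ones → 1
Block 2 (00001): 1 one → 0
Block 3 (11111): 5 ones → 1
Block 4 (00000): 0 ones → 0
Block 5 (00110): 2 ones → 0
Block 6 (00000): 0 ones → 0
Block 7 (11111): 5 ones → 1
Block 8 (00110): 2 ones → 0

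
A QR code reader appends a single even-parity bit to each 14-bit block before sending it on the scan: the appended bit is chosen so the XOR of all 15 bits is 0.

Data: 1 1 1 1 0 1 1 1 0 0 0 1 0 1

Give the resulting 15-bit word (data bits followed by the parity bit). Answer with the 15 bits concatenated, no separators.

XOR of the 14 data bits: 1⊕1⊕1⊕1⊕0⊕1⊕1⊕1⊕0⊕0⊕0⊕1⊕0⊕1 = 1
Parity bit = 1 (so all 15 bits XOR to 0).

111101110001011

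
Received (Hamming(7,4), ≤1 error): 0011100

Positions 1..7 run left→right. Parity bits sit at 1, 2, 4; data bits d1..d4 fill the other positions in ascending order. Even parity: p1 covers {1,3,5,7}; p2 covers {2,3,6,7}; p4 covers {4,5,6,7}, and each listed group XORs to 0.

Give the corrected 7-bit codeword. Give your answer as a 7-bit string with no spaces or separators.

s1 (pos 1,3,5,7): 0⊕1⊕1⊕0 = 0
s2 (pos 2,3,6,7): 0⊕1⊕0⊕0 = 1
s4 (pos 4,5,6,7): 1⊕1⊕0⊕0 = 0
Syndrome s4…s1 = 010 → error at position 2.
Flip position 2: 0011100 → 0111100

0111100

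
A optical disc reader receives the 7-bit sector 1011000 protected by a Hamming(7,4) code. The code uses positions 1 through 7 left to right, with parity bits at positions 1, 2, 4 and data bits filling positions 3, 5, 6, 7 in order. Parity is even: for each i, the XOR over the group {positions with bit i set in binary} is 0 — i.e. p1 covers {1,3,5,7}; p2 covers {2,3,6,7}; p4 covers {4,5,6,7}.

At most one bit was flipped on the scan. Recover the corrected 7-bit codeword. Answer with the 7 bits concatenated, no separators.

1011010

s1 (pos 1,3,5,7): 1⊕1⊕0⊕0 = 0
s2 (pos 2,3,6,7): 0⊕1⊕0⊕0 = 1
s4 (pos 4,5,6,7): 1⊕0⊕0⊕0 = 1
Syndrome s4…s1 = 110 → error at position 6.
Flip position 6: 1011000 → 1011010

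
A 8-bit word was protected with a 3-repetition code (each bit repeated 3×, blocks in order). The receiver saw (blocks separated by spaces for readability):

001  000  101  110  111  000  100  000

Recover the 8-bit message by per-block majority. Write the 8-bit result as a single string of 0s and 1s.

00111000

Block 1 (001): 1 one → 0
Block 2 (000): 0 ones → 0
Block 3 (101): 2 ones → 1
Block 4 (110): 2 ones → 1
Block 5 (111): 3 ones → 1
Block 6 (000): 0 ones → 0
Block 7 (100): 1 one → 0
Block 8 (000): 0 ones → 0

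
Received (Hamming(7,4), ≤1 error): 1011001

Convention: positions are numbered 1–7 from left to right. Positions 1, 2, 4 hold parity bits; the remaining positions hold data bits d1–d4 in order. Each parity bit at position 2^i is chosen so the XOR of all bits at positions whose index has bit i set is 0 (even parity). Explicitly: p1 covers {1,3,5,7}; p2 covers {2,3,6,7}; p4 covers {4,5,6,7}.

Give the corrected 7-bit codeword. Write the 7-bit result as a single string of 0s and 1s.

s1 (pos 1,3,5,7): 1⊕1⊕0⊕1 = 1
s2 (pos 2,3,6,7): 0⊕1⊕0⊕1 = 0
s4 (pos 4,5,6,7): 1⊕0⊕0⊕1 = 0
Syndrome s4…s1 = 001 → error at position 1.
Flip position 1: 1011001 → 0011001

0011001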